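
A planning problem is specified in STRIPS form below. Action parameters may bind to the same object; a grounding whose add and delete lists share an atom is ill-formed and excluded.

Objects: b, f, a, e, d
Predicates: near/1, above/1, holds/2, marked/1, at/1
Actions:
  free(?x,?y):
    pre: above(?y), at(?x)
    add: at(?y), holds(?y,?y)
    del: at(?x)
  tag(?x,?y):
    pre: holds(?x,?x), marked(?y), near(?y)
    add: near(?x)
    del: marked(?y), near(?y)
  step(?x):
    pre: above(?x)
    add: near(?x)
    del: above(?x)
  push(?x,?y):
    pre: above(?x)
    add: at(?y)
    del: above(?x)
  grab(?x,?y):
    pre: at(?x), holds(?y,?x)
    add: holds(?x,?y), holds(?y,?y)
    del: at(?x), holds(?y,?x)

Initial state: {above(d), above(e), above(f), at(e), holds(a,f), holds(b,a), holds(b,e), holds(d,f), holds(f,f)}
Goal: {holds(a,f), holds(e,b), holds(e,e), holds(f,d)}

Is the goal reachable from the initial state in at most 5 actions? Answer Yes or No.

Yes

1. free(e,f)  →  {above(d), above(e), above(f), at(f), holds(a,f), holds(b,a), holds(b,e), holds(d,f), holds(f,f)}
2. free(f,e)  →  {above(d), above(e), above(f), at(e), holds(a,f), holds(b,a), holds(b,e), holds(d,f), holds(e,e), holds(f,f)}
3. push(f,f)  →  {above(d), above(e), at(e), at(f), holds(a,f), holds(b,a), holds(b,e), holds(d,f), holds(e,e), holds(f,f)}
4. grab(f,d)  →  {above(d), above(e), at(e), holds(a,f), holds(b,a), holds(b,e), holds(d,d), holds(e,e), holds(f,d), holds(f,f)}
5. grab(e,b)  →  {above(d), above(e), holds(a,f), holds(b,a), holds(b,b), holds(d,d), holds(e,b), holds(e,e), holds(f,d), holds(f,f)}
optimal plan length = 5; 5 ≤ 5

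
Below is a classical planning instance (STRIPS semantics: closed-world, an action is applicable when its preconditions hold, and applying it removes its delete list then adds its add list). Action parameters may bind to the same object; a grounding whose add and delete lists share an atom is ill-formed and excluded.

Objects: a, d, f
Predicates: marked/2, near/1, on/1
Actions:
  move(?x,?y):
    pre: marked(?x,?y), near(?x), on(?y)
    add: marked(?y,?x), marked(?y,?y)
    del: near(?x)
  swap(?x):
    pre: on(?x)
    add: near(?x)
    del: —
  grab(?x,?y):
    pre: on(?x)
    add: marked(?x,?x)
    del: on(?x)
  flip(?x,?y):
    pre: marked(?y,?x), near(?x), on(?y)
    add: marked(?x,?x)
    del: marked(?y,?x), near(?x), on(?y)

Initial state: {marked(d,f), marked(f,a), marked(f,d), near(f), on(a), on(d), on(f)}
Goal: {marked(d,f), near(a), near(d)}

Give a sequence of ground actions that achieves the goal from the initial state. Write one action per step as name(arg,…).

1. swap(a)  →  {marked(d,f), marked(f,a), marked(f,d), near(a), near(f), on(a), on(d), on(f)}
2. swap(d)  →  {marked(d,f), marked(f,a), marked(f,d), near(a), near(d), near(f), on(a), on(d), on(f)}

swap(a); swap(d)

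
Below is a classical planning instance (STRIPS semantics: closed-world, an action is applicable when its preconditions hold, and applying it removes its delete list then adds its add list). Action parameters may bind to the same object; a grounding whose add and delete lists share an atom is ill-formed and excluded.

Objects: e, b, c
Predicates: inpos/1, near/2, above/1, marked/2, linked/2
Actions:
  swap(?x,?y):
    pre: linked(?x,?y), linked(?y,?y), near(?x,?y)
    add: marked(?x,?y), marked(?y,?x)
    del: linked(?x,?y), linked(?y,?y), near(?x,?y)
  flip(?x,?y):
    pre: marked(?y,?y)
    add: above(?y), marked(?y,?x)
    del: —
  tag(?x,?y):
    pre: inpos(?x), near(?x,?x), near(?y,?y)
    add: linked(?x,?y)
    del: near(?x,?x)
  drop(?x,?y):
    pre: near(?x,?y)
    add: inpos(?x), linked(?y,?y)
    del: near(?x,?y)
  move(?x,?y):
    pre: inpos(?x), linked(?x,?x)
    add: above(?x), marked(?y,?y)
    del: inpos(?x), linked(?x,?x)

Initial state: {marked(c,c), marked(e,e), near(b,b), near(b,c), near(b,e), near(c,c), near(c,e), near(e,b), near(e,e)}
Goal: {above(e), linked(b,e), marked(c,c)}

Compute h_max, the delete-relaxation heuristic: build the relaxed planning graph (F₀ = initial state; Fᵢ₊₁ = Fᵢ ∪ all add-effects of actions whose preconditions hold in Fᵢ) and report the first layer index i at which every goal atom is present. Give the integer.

F0 = init (9 atoms)
F1 = F0 ∪ {above(c), above(e), inpos(b), inpos(c), inpos(e), linked(b,b), linked(c,c), linked(e,e), marked(c,b), marked(c,e), marked(e,b), marked(e,c)}  (21 atoms)
F2 = F1 ∪ {above(b), linked(b,c), linked(b,e), linked(c,b), linked(c,e), linked(e,b), linked(e,c), marked(b,b)}  (29 atoms)
goal ⊆ F2  ⇒  h_max = 2

2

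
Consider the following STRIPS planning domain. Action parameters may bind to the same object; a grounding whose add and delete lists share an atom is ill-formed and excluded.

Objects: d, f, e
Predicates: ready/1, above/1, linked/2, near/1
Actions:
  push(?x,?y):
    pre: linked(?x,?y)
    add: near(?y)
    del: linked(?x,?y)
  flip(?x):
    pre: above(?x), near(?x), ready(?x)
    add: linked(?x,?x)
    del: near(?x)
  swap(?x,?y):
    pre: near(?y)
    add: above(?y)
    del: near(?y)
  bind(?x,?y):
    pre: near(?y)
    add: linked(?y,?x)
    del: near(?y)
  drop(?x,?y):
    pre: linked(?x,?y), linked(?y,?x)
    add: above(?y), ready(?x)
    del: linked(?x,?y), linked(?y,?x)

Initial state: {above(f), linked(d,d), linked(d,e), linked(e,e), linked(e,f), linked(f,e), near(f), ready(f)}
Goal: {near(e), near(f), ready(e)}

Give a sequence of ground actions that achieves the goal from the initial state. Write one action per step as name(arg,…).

1. push(d,e)  →  {above(f), linked(d,d), linked(e,e), linked(e,f), linked(f,e), near(e), near(f), ready(f)}
2. drop(e,f)  →  {above(f), linked(d,d), linked(e,e), near(e), near(f), ready(e), ready(f)}

push(d,e); drop(e,f)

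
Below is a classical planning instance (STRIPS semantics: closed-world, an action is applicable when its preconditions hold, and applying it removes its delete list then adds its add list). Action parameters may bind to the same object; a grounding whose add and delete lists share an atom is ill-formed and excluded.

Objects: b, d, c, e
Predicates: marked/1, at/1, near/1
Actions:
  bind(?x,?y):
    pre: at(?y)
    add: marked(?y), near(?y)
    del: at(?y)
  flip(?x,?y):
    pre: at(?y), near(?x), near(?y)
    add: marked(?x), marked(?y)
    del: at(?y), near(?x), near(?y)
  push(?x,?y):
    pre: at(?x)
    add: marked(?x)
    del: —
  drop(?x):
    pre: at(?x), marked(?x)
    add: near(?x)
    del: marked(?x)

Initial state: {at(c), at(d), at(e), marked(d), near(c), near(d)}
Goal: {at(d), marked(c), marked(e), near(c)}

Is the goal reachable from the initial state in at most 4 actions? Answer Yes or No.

1. bind(b,c)  →  {at(d), at(e), marked(c), marked(d), near(c), near(d)}
2. bind(b,e)  →  {at(d), marked(c), marked(d), marked(e), near(c), near(d), near(e)}
optimal plan length = 2; 2 ≤ 4

Yes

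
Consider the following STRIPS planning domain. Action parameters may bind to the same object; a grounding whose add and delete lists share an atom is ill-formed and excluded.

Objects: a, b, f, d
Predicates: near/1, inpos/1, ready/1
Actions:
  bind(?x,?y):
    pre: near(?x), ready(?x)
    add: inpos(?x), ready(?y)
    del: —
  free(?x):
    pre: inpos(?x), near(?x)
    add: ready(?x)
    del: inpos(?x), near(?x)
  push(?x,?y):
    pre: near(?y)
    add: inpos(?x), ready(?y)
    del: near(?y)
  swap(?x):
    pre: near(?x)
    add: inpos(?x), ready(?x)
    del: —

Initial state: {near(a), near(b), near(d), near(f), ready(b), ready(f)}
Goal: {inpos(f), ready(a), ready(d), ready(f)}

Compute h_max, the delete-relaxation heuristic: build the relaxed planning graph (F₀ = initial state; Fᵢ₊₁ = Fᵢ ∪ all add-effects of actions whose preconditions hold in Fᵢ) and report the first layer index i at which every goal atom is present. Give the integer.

F0 = init (6 atoms)
F1 = F0 ∪ {inpos(a), inpos(b), inpos(d), inpos(f), ready(a), ready(d)}  (12 atoms)
goal ⊆ F1  ⇒  h_max = 1

1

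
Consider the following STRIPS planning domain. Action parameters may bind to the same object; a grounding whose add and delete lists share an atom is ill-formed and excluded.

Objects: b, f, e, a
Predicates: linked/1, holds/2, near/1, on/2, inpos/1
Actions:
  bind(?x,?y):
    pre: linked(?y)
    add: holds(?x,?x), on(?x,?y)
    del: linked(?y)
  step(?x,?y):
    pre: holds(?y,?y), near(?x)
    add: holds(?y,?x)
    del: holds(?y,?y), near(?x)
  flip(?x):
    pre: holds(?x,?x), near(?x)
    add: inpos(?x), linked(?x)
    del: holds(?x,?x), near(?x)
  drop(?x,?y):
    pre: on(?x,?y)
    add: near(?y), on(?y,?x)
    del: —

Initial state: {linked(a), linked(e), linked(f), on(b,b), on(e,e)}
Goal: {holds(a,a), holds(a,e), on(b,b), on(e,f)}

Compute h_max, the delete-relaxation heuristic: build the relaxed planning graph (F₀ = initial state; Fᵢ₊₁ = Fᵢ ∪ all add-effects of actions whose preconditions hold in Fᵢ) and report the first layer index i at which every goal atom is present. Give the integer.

2

F0 = init (5 atoms)
F1 = F0 ∪ {holds(a,a), holds(b,b), holds(e,e), holds(f,f), near(b), near(e), on(a,a), on(a,e), on(a,f), on(b,a), on(b,e), on(b,f), on(e,a), on(e,f), on(f,a), on(f,e), on(f,f)}  (22 atoms)
F2 = F1 ∪ {holds(a,b), holds(a,e), holds(b,e), holds(e,b), holds(f,b), holds(f,e), inpos(b), inpos(e), linked(b), near(a), near(f), on(a,b), on(e,b), on(f,b)}  (36 atoms)
goal ⊆ F2  ⇒  h_max = 2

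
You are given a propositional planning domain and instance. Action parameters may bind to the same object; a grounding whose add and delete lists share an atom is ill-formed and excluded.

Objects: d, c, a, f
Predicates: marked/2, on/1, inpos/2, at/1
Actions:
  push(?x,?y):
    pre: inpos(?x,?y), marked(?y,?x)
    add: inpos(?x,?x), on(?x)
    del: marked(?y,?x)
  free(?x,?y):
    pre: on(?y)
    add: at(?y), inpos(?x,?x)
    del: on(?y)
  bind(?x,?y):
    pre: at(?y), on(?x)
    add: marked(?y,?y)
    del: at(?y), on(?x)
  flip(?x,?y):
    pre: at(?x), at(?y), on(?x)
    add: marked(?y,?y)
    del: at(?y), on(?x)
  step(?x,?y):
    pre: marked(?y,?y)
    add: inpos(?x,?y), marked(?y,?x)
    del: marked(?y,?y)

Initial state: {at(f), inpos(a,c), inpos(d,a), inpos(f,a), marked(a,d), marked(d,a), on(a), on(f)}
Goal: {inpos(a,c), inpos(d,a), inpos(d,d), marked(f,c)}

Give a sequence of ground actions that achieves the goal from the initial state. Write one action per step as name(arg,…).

1. push(d,a)  →  {at(f), inpos(a,c), inpos(d,a), inpos(d,d), inpos(f,a), marked(d,a), on(a), on(d), on(f)}
2. bind(d,f)  →  {inpos(a,c), inpos(d,a), inpos(d,d), inpos(f,a), marked(d,a), marked(f,f), on(a), on(f)}
3. step(c,f)  →  {inpos(a,c), inpos(c,f), inpos(d,a), inpos(d,d), inpos(f,a), marked(d,a), marked(f,c), on(a), on(f)}

push(d,a); bind(d,f); step(c,f)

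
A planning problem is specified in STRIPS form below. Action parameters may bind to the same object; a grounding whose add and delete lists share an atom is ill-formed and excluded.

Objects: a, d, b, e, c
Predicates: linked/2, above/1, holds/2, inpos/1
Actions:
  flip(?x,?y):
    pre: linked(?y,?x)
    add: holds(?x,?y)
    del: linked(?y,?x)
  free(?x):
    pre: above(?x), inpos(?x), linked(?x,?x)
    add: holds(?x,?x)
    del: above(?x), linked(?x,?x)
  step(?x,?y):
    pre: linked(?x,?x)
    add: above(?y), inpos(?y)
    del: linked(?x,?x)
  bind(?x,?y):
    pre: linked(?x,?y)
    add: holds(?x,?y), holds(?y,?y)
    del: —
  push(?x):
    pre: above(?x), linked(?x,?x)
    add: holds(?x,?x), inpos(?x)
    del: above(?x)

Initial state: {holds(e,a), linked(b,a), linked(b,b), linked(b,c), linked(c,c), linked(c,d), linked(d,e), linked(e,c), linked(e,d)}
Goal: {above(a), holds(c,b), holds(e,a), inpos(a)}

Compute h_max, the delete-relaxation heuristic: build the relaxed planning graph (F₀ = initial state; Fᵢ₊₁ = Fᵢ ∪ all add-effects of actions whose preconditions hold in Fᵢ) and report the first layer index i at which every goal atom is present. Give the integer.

F0 = init (9 atoms)
F1 = F0 ∪ {above(a), above(b), above(c), above(d), above(e), holds(a,a), holds(a,b), holds(b,a), holds(b,b), holds(b,c), holds(c,b), holds(c,c), holds(c,d), holds(c,e), holds(d,c), holds(d,d), holds(d,e), holds(e,c), holds(e,d), holds(e,e), inpos(a), inpos(b), inpos(c), inpos(d), inpos(e)}  (34 atoms)
goal ⊆ F1  ⇒  h_max = 1

1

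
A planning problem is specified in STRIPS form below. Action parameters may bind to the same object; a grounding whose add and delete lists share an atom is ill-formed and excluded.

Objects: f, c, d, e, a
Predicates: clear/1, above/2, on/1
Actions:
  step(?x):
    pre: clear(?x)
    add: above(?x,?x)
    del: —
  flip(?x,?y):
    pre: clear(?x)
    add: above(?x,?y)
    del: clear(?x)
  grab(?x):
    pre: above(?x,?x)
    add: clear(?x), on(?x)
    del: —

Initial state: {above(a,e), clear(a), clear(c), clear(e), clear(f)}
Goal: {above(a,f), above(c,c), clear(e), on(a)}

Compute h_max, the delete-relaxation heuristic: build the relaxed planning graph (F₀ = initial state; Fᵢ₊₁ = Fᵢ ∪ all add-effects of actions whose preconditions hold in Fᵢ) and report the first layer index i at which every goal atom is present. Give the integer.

F0 = init (5 atoms)
F1 = F0 ∪ {above(a,a), above(a,c), above(a,d), above(a,f), above(c,a), above(c,c), above(c,d), above(c,e), above(c,f), above(e,a), above(e,c), above(e,d), above(e,e), above(e,f), above(f,a), above(f,c), above(f,d), above(f,e), above(f,f)}  (24 atoms)
F2 = F1 ∪ {on(a), on(c), on(e), on(f)}  (28 atoms)
goal ⊆ F2  ⇒  h_max = 2

2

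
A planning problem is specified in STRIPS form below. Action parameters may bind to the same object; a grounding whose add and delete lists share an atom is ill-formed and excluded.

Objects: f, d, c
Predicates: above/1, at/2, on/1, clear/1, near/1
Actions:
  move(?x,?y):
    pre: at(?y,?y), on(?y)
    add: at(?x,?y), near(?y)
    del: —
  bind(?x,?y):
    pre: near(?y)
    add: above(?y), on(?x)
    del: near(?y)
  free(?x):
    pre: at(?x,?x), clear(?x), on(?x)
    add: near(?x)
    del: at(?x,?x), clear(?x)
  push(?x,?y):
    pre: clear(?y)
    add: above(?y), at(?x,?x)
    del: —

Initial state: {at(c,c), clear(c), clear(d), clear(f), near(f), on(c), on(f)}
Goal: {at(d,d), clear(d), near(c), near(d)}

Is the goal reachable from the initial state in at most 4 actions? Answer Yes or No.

Yes

1. move(f,c)  →  {at(c,c), at(f,c), clear(c), clear(d), clear(f), near(c), near(f), on(c), on(f)}
2. bind(d,f)  →  {above(f), at(c,c), at(f,c), clear(c), clear(d), clear(f), near(c), on(c), on(d), on(f)}
3. push(d,f)  →  {above(f), at(c,c), at(d,d), at(f,c), clear(c), clear(d), clear(f), near(c), on(c), on(d), on(f)}
4. move(f,d)  →  {above(f), at(c,c), at(d,d), at(f,c), at(f,d), clear(c), clear(d), clear(f), near(c), near(d), on(c), on(d), on(f)}
optimal plan length = 4; 4 ≤ 4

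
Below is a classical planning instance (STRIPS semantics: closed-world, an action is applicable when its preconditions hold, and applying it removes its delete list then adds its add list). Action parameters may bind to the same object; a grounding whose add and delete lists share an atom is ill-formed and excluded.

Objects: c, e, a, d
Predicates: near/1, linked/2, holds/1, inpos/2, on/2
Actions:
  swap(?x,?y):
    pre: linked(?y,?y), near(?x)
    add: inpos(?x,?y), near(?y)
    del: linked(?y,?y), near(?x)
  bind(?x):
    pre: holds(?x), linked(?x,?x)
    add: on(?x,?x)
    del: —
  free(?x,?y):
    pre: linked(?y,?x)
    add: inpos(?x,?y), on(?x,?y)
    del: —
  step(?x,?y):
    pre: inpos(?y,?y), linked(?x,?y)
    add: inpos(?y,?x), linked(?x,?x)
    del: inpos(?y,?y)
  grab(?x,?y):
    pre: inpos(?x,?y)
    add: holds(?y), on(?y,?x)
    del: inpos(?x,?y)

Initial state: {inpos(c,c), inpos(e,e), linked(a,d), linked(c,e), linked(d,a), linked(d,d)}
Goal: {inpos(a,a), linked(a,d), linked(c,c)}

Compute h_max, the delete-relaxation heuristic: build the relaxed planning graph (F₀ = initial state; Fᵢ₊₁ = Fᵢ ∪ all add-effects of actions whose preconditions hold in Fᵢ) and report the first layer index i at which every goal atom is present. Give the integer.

F0 = init (6 atoms)
F1 = F0 ∪ {holds(c), holds(e), inpos(a,d), inpos(d,a), inpos(d,d), inpos(e,c), linked(c,c), on(a,d), on(c,c), on(d,a), on(d,d), on(e,c), on(e,e)}  (19 atoms)
F2 = F1 ∪ {holds(a), holds(d), linked(a,a), on(c,e)}  (23 atoms)
F3 = F2 ∪ {inpos(a,a), on(a,a)}  (25 atoms)
goal ⊆ F3  ⇒  h_max = 3

3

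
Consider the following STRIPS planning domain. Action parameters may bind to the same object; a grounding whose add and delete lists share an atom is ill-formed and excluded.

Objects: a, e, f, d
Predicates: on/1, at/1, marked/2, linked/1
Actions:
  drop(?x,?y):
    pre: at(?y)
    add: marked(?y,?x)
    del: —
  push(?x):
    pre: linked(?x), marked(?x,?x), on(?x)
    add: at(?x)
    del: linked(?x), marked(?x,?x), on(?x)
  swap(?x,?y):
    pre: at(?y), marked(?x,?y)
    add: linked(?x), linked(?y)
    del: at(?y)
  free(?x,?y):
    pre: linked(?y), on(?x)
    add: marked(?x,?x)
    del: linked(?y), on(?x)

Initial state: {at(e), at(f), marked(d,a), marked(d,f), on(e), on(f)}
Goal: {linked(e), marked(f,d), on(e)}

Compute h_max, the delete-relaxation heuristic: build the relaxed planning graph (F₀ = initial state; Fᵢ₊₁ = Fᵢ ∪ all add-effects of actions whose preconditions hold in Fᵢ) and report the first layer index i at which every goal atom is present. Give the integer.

2

F0 = init (6 atoms)
F1 = F0 ∪ {linked(d), linked(f), marked(e,a), marked(e,d), marked(e,e), marked(e,f), marked(f,a), marked(f,d), marked(f,e), marked(f,f)}  (16 atoms)
F2 = F1 ∪ {linked(e)}  (17 atoms)
goal ⊆ F2  ⇒  h_max = 2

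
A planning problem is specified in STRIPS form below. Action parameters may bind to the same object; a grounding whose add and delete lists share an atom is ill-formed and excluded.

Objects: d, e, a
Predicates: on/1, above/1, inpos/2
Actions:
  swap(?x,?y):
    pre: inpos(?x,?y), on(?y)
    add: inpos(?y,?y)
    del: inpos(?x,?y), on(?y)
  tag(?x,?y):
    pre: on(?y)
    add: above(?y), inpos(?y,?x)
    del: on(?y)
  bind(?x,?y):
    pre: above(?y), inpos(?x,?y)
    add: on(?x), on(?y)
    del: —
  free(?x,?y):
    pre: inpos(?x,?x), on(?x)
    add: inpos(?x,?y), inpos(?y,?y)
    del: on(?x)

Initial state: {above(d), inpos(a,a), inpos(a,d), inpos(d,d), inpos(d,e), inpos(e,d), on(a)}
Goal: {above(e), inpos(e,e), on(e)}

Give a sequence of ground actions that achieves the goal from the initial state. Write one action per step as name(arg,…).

1. bind(e,d)  →  {above(d), inpos(a,a), inpos(a,d), inpos(d,d), inpos(d,e), inpos(e,d), on(a), on(d), on(e)}
2. tag(e,e)  →  {above(d), above(e), inpos(a,a), inpos(a,d), inpos(d,d), inpos(d,e), inpos(e,d), inpos(e,e), on(a), on(d)}
3. bind(d,e)  →  {above(d), above(e), inpos(a,a), inpos(a,d), inpos(d,d), inpos(d,e), inpos(e,d), inpos(e,e), on(a), on(d), on(e)}

bind(e,d); tag(e,e); bind(d,e)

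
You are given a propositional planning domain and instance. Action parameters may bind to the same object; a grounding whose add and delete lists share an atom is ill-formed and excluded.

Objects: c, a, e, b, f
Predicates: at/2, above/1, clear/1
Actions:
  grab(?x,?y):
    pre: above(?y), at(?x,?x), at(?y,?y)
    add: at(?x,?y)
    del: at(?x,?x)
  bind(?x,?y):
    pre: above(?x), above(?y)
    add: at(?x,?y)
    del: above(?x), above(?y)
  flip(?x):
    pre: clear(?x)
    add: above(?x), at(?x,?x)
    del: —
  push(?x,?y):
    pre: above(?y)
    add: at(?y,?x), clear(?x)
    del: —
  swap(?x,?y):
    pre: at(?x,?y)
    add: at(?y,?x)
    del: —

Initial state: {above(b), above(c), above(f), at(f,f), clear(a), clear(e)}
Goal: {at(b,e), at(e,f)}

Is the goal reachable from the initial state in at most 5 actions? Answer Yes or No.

Yes

1. flip(e)  →  {above(b), above(c), above(e), above(f), at(e,e), at(f,f), clear(a), clear(e)}
2. grab(e,f)  →  {above(b), above(c), above(e), above(f), at(e,f), at(f,f), clear(a), clear(e)}
3. bind(b,e)  →  {above(c), above(f), at(b,e), at(e,f), at(f,f), clear(a), clear(e)}
optimal plan length = 3; 3 ≤ 5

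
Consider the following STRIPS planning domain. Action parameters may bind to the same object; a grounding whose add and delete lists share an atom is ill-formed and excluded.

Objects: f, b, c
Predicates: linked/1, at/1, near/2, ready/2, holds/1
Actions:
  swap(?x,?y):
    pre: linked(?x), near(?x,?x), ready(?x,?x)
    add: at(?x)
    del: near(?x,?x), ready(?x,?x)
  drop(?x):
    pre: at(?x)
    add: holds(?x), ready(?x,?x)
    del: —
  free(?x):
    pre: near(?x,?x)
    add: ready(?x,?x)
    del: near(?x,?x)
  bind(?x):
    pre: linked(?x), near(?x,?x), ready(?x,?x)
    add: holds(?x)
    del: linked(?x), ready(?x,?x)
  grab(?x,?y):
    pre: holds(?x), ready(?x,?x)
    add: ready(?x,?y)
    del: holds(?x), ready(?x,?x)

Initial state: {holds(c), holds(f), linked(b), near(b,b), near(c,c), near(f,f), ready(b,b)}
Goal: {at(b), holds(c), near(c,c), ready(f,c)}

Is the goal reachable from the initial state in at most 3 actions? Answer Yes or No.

Yes

1. swap(b,f)  →  {at(b), holds(c), holds(f), linked(b), near(c,c), near(f,f)}
2. free(f)  →  {at(b), holds(c), holds(f), linked(b), near(c,c), ready(f,f)}
3. grab(f,c)  →  {at(b), holds(c), linked(b), near(c,c), ready(f,c)}
optimal plan length = 3; 3 ≤ 3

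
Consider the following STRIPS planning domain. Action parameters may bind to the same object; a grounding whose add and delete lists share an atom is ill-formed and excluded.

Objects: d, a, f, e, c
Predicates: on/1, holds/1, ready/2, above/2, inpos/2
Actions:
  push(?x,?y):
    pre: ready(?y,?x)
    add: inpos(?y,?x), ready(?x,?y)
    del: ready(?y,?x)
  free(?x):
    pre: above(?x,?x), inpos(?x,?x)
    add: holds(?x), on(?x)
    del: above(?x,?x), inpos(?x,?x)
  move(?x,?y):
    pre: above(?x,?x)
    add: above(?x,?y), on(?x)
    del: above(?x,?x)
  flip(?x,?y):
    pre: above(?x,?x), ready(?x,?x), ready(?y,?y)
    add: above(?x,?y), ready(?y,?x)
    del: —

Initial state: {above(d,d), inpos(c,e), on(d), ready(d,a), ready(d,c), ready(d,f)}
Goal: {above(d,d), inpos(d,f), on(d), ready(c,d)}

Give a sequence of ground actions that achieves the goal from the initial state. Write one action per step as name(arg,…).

push(f,d); push(c,d)

1. push(f,d)  →  {above(d,d), inpos(c,e), inpos(d,f), on(d), ready(d,a), ready(d,c), ready(f,d)}
2. push(c,d)  →  {above(d,d), inpos(c,e), inpos(d,c), inpos(d,f), on(d), ready(c,d), ready(d,a), ready(f,d)}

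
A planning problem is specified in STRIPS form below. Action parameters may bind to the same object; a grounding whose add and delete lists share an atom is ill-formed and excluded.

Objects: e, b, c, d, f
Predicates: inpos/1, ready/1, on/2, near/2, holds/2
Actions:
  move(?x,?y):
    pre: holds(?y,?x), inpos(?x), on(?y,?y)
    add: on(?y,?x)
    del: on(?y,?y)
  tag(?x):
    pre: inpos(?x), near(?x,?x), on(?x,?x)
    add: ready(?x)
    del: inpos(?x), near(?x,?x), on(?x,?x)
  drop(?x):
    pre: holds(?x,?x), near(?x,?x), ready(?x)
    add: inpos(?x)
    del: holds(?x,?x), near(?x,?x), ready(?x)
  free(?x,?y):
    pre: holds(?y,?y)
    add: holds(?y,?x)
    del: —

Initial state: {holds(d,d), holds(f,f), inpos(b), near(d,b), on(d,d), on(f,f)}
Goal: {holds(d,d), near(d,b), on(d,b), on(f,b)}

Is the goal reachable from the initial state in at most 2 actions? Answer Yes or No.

No

1. free(b,d)  →  {holds(d,b), holds(d,d), holds(f,f), inpos(b), near(d,b), on(d,d), on(f,f)}
2. move(b,d)  →  {holds(d,b), holds(d,d), holds(f,f), inpos(b), near(d,b), on(d,b), on(f,f)}
3. free(b,f)  →  {holds(d,b), holds(d,d), holds(f,b), holds(f,f), inpos(b), near(d,b), on(d,b), on(f,f)}
4. move(b,f)  →  {holds(d,b), holds(d,d), holds(f,b), holds(f,f), inpos(b), near(d,b), on(d,b), on(f,b)}
optimal plan length = 4; 4 > 2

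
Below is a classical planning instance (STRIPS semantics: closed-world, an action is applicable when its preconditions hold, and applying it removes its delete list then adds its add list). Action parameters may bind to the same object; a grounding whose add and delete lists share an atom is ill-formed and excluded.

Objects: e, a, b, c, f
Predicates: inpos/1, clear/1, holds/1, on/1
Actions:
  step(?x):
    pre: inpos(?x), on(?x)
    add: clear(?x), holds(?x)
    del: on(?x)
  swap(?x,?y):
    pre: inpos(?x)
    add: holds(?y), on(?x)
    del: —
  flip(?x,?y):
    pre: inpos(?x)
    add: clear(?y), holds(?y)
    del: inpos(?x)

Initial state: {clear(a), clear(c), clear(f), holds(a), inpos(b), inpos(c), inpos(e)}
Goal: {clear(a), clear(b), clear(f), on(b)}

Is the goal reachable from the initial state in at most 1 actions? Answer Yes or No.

No

1. swap(b,e)  →  {clear(a), clear(c), clear(f), holds(a), holds(e), inpos(b), inpos(c), inpos(e), on(b)}
2. flip(e,b)  →  {clear(a), clear(b), clear(c), clear(f), holds(a), holds(b), holds(e), inpos(b), inpos(c), on(b)}
optimal plan length = 2; 2 > 1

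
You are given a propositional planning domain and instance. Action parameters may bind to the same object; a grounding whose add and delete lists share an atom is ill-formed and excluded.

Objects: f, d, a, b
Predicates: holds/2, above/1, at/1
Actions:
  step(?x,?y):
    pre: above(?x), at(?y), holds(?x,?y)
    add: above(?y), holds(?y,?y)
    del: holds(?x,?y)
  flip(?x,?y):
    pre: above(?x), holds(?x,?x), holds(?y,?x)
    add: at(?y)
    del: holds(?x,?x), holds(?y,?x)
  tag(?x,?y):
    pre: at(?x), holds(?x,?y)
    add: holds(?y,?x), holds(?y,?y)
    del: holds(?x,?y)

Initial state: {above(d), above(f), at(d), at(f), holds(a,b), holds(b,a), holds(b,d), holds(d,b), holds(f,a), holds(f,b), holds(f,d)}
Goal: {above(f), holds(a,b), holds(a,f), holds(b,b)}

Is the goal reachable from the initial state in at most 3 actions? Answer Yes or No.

1. tag(f,a)  →  {above(d), above(f), at(d), at(f), holds(a,a), holds(a,b), holds(a,f), holds(b,a), holds(b,d), holds(d,b), holds(f,b), holds(f,d)}
2. tag(f,b)  →  {above(d), above(f), at(d), at(f), holds(a,a), holds(a,b), holds(a,f), holds(b,a), holds(b,b), holds(b,d), holds(b,f), holds(d,b), holds(f,d)}
optimal plan length = 2; 2 ≤ 3

Yes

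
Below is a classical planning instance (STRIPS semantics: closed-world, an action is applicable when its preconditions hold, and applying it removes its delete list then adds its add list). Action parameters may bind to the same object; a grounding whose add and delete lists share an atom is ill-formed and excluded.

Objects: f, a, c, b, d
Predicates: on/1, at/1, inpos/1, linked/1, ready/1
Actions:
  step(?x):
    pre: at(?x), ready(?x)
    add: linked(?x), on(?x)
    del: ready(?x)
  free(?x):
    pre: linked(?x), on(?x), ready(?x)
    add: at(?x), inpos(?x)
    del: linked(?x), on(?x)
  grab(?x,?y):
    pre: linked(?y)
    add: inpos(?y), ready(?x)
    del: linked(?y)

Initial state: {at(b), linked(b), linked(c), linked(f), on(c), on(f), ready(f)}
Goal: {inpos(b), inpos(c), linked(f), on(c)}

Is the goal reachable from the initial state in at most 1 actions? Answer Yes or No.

1. grab(f,c)  →  {at(b), inpos(c), linked(b), linked(f), on(c), on(f), ready(f)}
2. grab(f,b)  →  {at(b), inpos(b), inpos(c), linked(f), on(c), on(f), ready(f)}
optimal plan length = 2; 2 > 1

No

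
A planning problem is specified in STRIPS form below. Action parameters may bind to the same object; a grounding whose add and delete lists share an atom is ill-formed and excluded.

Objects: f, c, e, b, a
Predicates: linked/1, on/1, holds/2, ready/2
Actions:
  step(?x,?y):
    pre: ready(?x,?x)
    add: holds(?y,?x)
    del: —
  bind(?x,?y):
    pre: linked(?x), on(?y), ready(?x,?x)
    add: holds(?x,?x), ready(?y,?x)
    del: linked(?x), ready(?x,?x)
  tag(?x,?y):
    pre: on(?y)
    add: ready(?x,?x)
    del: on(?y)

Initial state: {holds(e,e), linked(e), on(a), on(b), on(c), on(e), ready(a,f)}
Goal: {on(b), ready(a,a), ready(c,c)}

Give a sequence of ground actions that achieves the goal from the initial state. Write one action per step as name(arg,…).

tag(c,c); tag(a,e)

1. tag(c,c)  →  {holds(e,e), linked(e), on(a), on(b), on(e), ready(a,f), ready(c,c)}
2. tag(a,e)  →  {holds(e,e), linked(e), on(a), on(b), ready(a,a), ready(a,f), ready(c,c)}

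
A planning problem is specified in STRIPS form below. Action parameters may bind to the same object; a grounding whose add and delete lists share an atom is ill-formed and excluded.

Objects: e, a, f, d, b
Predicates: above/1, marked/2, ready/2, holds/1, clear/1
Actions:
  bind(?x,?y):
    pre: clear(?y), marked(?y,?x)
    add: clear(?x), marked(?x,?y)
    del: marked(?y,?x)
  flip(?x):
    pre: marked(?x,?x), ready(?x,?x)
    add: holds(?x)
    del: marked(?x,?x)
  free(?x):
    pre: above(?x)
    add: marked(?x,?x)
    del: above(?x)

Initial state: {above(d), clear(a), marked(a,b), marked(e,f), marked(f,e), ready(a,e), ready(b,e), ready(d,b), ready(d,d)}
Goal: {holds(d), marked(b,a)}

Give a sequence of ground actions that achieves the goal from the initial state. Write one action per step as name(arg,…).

1. bind(b,a)  →  {above(d), clear(a), clear(b), marked(b,a), marked(e,f), marked(f,e), ready(a,e), ready(b,e), ready(d,b), ready(d,d)}
2. free(d)  →  {clear(a), clear(b), marked(b,a), marked(d,d), marked(e,f), marked(f,e), ready(a,e), ready(b,e), ready(d,b), ready(d,d)}
3. flip(d)  →  {clear(a), clear(b), holds(d), marked(b,a), marked(e,f), marked(f,e), ready(a,e), ready(b,e), ready(d,b), ready(d,d)}

bind(b,a); free(d); flip(d)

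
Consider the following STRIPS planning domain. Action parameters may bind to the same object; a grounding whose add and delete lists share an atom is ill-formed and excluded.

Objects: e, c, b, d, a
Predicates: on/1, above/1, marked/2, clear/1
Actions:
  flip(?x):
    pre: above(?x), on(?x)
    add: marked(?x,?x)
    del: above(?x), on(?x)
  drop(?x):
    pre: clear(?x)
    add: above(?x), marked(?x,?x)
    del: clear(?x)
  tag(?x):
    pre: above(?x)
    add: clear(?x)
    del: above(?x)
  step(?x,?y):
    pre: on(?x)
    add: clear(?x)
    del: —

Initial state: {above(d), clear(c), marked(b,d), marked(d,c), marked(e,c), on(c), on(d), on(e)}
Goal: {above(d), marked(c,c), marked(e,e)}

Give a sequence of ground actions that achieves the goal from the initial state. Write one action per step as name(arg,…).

drop(c); step(e,e); drop(e)

1. drop(c)  →  {above(c), above(d), marked(b,d), marked(c,c), marked(d,c), marked(e,c), on(c), on(d), on(e)}
2. step(e,e)  →  {above(c), above(d), clear(e), marked(b,d), marked(c,c), marked(d,c), marked(e,c), on(c), on(d), on(e)}
3. drop(e)  →  {above(c), above(d), above(e), marked(b,d), marked(c,c), marked(d,c), marked(e,c), marked(e,e), on(c), on(d), on(e)}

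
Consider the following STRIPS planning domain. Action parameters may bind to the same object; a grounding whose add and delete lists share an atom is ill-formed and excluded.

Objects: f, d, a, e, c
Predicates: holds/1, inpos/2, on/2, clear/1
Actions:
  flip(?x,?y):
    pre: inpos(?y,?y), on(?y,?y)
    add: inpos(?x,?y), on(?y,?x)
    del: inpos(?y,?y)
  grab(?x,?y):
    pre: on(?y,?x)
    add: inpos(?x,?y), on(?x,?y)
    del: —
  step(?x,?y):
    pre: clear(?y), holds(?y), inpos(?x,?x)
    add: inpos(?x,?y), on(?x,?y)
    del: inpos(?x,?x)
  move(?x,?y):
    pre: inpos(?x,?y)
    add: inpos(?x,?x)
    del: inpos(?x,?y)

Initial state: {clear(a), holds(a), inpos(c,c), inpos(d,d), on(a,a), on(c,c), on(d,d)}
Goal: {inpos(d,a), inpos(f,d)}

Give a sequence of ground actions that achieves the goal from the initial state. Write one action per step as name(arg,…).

1. flip(f,d)  →  {clear(a), holds(a), inpos(c,c), inpos(f,d), on(a,a), on(c,c), on(d,d), on(d,f)}
2. grab(d,d)  →  {clear(a), holds(a), inpos(c,c), inpos(d,d), inpos(f,d), on(a,a), on(c,c), on(d,d), on(d,f)}
3. step(d,a)  →  {clear(a), holds(a), inpos(c,c), inpos(d,a), inpos(f,d), on(a,a), on(c,c), on(d,a), on(d,d), on(d,f)}

flip(f,d); grab(d,d); step(d,a)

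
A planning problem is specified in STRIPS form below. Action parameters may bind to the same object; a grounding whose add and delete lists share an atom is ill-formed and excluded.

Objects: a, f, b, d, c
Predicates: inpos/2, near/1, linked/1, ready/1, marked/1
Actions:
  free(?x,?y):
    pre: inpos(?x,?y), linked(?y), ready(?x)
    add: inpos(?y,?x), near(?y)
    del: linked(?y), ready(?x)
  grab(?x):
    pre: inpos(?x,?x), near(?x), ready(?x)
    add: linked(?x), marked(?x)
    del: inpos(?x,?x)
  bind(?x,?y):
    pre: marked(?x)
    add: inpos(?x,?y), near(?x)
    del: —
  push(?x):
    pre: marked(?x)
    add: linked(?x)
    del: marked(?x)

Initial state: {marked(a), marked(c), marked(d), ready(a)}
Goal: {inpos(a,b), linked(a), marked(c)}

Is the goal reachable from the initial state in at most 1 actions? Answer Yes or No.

1. bind(a,b)  →  {inpos(a,b), marked(a), marked(c), marked(d), near(a), ready(a)}
2. push(a)  →  {inpos(a,b), linked(a), marked(c), marked(d), near(a), ready(a)}
optimal plan length = 2; 2 > 1

No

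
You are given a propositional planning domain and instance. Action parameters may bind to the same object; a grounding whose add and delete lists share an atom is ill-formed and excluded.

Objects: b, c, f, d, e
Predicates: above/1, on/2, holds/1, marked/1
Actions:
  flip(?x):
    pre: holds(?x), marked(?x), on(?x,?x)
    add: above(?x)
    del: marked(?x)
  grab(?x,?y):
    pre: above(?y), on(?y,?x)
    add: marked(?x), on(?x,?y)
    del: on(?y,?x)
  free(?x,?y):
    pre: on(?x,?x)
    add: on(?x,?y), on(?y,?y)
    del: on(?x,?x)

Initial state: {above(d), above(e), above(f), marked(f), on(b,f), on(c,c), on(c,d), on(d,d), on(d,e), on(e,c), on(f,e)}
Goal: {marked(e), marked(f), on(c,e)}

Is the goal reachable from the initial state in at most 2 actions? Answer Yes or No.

1. grab(c,e)  →  {above(d), above(e), above(f), marked(c), marked(f), on(b,f), on(c,c), on(c,d), on(c,e), on(d,d), on(d,e), on(f,e)}
2. grab(e,f)  →  {above(d), above(e), above(f), marked(c), marked(e), marked(f), on(b,f), on(c,c), on(c,d), on(c,e), on(d,d), on(d,e), on(e,f)}
optimal plan length = 2; 2 ≤ 2

Yes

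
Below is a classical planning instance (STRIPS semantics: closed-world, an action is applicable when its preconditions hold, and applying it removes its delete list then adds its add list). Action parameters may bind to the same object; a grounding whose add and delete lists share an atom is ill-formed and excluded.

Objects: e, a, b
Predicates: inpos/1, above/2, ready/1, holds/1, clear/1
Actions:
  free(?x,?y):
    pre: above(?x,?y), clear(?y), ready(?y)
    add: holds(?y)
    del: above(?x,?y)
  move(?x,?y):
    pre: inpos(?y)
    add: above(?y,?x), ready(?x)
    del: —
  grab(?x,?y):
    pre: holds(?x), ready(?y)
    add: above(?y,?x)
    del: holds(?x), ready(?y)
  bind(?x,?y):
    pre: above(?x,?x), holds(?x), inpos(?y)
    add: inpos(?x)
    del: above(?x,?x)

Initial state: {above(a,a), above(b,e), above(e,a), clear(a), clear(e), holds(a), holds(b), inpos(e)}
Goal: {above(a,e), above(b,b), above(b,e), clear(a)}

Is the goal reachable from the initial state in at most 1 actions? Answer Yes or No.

1. move(b,e)  →  {above(a,a), above(b,e), above(e,a), above(e,b), clear(a), clear(e), holds(a), holds(b), inpos(e), ready(b)}
2. grab(b,b)  →  {above(a,a), above(b,b), above(b,e), above(e,a), above(e,b), clear(a), clear(e), holds(a), inpos(e)}
3. bind(a,e)  →  {above(b,b), above(b,e), above(e,a), above(e,b), clear(a), clear(e), holds(a), inpos(a), inpos(e)}
4. move(e,a)  →  {above(a,e), above(b,b), above(b,e), above(e,a), above(e,b), clear(a), clear(e), holds(a), inpos(a), inpos(e), ready(e)}
optimal plan length = 4; 4 > 1

No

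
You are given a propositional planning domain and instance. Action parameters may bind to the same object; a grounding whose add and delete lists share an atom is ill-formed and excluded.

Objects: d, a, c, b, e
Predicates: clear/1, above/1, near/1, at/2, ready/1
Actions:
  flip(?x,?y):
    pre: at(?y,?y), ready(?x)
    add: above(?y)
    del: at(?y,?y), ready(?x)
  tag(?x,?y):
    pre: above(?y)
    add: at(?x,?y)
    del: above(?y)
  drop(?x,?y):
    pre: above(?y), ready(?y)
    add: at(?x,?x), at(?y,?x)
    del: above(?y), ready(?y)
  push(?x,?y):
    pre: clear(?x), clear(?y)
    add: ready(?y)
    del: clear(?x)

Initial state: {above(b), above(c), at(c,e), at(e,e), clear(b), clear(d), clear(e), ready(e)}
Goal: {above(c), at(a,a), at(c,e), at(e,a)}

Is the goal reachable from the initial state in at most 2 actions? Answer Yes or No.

No

1. flip(e,e)  →  {above(b), above(c), above(e), at(c,e), clear(b), clear(d), clear(e)}
2. push(d,e)  →  {above(b), above(c), above(e), at(c,e), clear(b), clear(e), ready(e)}
3. drop(a,e)  →  {above(b), above(c), at(a,a), at(c,e), at(e,a), clear(b), clear(e)}
optimal plan length = 3; 3 > 2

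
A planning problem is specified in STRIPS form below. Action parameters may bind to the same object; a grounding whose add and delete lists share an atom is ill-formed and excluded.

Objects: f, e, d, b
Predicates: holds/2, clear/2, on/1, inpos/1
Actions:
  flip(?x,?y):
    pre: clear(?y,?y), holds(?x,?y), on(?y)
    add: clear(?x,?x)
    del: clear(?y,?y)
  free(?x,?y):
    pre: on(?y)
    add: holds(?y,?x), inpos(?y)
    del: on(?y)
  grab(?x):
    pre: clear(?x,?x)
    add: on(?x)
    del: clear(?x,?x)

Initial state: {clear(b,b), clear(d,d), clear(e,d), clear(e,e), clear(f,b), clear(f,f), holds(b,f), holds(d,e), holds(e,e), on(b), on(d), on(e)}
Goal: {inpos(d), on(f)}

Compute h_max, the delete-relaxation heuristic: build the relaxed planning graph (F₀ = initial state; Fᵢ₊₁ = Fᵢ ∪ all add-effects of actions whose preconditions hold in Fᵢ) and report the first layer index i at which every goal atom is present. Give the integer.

F0 = init (12 atoms)
F1 = F0 ∪ {holds(b,b), holds(b,d), holds(b,e), holds(d,b), holds(d,d), holds(d,f), holds(e,b), holds(e,d), holds(e,f), inpos(b), inpos(d), inpos(e), on(f)}  (25 atoms)
goal ⊆ F1  ⇒  h_max = 1

1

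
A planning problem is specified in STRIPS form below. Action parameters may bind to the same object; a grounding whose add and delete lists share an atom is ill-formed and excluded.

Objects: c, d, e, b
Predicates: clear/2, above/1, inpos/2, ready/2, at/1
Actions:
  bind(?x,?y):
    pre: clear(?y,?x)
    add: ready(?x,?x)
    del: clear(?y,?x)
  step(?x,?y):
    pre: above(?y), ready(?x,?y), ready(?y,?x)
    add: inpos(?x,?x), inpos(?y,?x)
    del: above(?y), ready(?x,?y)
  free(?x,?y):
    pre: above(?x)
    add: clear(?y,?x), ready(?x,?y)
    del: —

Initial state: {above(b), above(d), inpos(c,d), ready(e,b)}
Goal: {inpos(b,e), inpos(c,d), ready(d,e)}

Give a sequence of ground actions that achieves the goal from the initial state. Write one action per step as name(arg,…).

free(d,e); free(b,e); step(e,b)

1. free(d,e)  →  {above(b), above(d), clear(e,d), inpos(c,d), ready(d,e), ready(e,b)}
2. free(b,e)  →  {above(b), above(d), clear(e,b), clear(e,d), inpos(c,d), ready(b,e), ready(d,e), ready(e,b)}
3. step(e,b)  →  {above(d), clear(e,b), clear(e,d), inpos(b,e), inpos(c,d), inpos(e,e), ready(b,e), ready(d,e)}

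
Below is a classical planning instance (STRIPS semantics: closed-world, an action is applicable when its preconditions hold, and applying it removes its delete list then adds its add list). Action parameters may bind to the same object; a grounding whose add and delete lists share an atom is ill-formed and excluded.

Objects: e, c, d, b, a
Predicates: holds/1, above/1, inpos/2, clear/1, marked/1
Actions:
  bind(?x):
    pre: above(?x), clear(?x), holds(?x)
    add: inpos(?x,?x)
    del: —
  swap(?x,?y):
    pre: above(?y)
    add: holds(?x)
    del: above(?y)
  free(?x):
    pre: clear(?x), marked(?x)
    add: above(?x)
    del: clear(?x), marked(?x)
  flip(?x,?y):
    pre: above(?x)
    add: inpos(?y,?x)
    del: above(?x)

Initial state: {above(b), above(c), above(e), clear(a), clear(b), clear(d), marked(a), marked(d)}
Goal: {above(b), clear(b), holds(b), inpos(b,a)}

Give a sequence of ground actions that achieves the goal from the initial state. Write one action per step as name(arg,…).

swap(b,e); free(a); flip(a,b)

1. swap(b,e)  →  {above(b), above(c), clear(a), clear(b), clear(d), holds(b), marked(a), marked(d)}
2. free(a)  →  {above(a), above(b), above(c), clear(b), clear(d), holds(b), marked(d)}
3. flip(a,b)  →  {above(b), above(c), clear(b), clear(d), holds(b), inpos(b,a), marked(d)}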